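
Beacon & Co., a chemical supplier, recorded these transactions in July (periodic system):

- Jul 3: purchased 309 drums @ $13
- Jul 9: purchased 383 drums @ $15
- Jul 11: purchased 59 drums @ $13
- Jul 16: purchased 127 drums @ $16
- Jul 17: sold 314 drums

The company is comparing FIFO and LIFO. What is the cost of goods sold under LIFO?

COGS = $4,719

FIFO COGS: 309 @ $13 + 5 @ $15 = $4,092
LIFO COGS: 127 @ $16 + 59 @ $13 + 128 @ $15 = $4,719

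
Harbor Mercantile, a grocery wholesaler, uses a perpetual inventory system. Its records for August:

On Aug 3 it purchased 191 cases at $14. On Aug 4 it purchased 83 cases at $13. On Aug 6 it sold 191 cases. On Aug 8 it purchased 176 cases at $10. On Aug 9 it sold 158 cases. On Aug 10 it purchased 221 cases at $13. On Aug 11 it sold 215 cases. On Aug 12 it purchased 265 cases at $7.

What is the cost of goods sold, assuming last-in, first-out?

Aug 6, 191 sold [LIFO — newest first]: 83 @ $13 + 108 @ $14 = $2,591
Aug 9, 158 sold [LIFO — newest first]: 158 @ $10 = $1,580
Aug 11, 215 sold [LIFO — newest first]: 215 @ $13 = $2,795
Total COGS = $2,591 + $1,580 + $2,795 = $6,966
Ending inventory: 83 @ $14 + 18 @ $10 + 6 @ $13 + 265 @ $7 = $3,275

COGS = $6,966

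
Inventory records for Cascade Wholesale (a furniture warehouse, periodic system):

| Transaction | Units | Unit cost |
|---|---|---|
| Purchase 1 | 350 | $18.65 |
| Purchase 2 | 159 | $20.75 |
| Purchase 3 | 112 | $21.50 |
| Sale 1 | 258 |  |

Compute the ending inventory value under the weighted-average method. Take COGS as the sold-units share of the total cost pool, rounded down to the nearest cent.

Sale 1, sell 258: 258/621 × $12,234.75 → $5,083.03
Ending inventory (cost pool remaining) = $7,151.72
Check: goods available $12,234.75 = COGS $5,083.03 + ending $7,151.72

Ending inventory = $7,151.72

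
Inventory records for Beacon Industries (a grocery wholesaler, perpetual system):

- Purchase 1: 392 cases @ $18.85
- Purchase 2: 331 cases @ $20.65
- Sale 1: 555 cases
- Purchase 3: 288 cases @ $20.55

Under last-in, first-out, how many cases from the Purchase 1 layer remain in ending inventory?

168

Sale 1 (555) [LIFO — newest first]: 331 @ $20.65 + 224 @ $18.85 = $11,057.55
Ending inventory: 168 @ $18.85 + 288 @ $20.55 = $9,085.20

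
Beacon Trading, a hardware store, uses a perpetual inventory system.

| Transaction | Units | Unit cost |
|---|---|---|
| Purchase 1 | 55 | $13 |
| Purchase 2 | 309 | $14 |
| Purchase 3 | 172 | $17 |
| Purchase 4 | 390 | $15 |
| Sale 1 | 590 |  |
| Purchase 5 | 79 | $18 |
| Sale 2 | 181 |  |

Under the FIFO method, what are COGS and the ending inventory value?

Sale 1 (590) [FIFO — oldest first]: 55 @ $13 + 309 @ $14 + 172 @ $17 + 54 @ $15 = $8,775
Sale 2 (181) [FIFO — oldest first]: 181 @ $15 = $2,715
Total COGS = $8,775 + $2,715 = $11,490
Ending inventory: 155 @ $15 + 79 @ $18 = $3,747
Check: goods available $15,237 = COGS $11,490 + ending $3,747

COGS = $11,490; ending inventory = $3,747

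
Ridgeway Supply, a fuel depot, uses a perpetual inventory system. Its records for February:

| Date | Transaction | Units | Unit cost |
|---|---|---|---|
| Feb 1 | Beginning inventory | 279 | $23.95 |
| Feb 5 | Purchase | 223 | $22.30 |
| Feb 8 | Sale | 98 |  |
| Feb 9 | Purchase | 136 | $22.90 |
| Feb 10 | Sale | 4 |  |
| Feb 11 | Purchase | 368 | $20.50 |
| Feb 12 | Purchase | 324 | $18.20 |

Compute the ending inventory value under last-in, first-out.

Ending inventory = $25,933.15

Feb 8, 98 sold [LIFO — newest first]: 98 @ $22.30 = $2,185.40
Feb 10, 4 sold [LIFO — newest first]: 4 @ $22.90 = $91.60
Total COGS = $2,185.40 + $91.60 = $2,277.00
Ending inventory: 279 @ $23.95 + 125 @ $22.30 + 132 @ $22.90 + 368 @ $20.50 + 324 @ $18.20 = $25,933.15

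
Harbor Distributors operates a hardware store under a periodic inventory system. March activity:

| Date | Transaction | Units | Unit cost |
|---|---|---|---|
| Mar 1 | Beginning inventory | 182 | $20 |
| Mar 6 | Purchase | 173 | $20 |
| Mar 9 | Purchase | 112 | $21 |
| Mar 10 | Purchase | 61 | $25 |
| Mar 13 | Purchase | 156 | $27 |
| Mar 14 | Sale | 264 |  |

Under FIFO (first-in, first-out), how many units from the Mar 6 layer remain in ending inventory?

Mar 14, 264 sold [FIFO — oldest first]: 182 @ $20 + 82 @ $20 = $5,280
Ending inventory: 91 @ $20 + 112 @ $21 + 61 @ $25 + 156 @ $27 = $9,909
Check: goods available $15,189 = COGS $5,280 + ending $9,909

91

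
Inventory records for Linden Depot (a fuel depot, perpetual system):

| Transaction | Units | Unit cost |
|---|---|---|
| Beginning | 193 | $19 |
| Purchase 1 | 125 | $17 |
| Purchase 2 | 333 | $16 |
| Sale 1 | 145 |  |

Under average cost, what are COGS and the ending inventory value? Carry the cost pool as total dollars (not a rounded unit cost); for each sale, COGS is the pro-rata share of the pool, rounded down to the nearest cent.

After Beginning: 193 on hand, pool $3,667.00 (≈ $19.0000 each)
After Purchase 1: 318 on hand, pool $5,792.00 (≈ $18.2138 each)
After Purchase 2: 651 on hand, pool $11,120.00 (≈ $17.0814 each)
Sale 1, sell 145: 145/651 × $11,120.00 → $2,476.80
Ending inventory (cost pool remaining) = $8,643.20
Check: goods available $11,120.00 = COGS $2,476.80 + ending $8,643.20

COGS = $2,476.80; ending inventory = $8,643.20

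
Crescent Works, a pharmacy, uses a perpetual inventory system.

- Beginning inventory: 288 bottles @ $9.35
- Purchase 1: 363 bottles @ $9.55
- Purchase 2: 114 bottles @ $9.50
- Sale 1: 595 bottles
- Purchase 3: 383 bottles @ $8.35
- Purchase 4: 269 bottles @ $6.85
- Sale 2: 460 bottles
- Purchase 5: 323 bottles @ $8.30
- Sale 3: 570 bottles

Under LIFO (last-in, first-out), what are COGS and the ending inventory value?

Sale 1 (595) [LIFO — newest first]: 114 @ $9.50 + 363 @ $9.55 + 118 @ $9.35 = $5,652.95
Sale 2 (460) [LIFO — newest first]: 269 @ $6.85 + 191 @ $8.35 = $3,437.50
Sale 3 (570) [LIFO — newest first]: 323 @ $8.30 + 192 @ $8.35 + 55 @ $9.35 = $4,798.35
Total COGS = $5,652.95 + $3,437.50 + $4,798.35 = $13,888.80
Ending inventory: 115 @ $9.35 = $1,075.25

COGS = $13,888.80; ending inventory = $1,075.25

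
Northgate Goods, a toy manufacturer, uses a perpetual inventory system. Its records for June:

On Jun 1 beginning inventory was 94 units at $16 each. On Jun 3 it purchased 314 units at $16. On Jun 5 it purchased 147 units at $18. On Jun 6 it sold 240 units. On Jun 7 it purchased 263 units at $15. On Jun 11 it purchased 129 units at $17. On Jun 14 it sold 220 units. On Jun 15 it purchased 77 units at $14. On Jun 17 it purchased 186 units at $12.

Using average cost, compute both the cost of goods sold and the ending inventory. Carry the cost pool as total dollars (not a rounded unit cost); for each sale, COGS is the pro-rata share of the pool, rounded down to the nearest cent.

COGS = $7,497.35; ending inventory = $11,124.65

After Jun 1: 94 on hand, pool $1,504.00 (≈ $16.0000 each)
After Jun 3: 408 on hand, pool $6,528.00 (≈ $16.0000 each)
After Jun 5: 555 on hand, pool $9,174.00 (≈ $16.5297 each)
Jun 6, sell 240: 240/555 × $9,174.00 → $3,967.13
After Jun 7: 578 on hand, pool $9,151.87 (≈ $15.8337 each)
After Jun 11: 707 on hand, pool $11,344.87 (≈ $16.0465 each)
Jun 14, sell 220: 220/707 × $11,344.87 → $3,530.22
After Jun 15: 564 on hand, pool $8,892.65 (≈ $15.7671 each)
After Jun 17: 750 on hand, pool $11,124.65 (≈ $14.8329 each)
Total COGS = $3,967.13 + $3,530.22 = $7,497.35
Ending inventory (cost pool remaining) = $11,124.65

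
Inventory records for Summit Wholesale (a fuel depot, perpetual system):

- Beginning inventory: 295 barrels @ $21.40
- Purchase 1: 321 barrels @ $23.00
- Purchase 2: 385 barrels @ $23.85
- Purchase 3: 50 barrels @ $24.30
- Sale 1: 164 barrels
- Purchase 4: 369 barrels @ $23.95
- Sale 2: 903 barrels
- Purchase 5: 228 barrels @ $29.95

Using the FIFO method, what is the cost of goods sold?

COGS = $24,476.45

Sale 1 (164) [FIFO — oldest first]: 164 @ $21.40 = $3,509.60
Sale 2 (903) [FIFO — oldest first]: 131 @ $21.40 + 321 @ $23.00 + 385 @ $23.85 + 50 @ $24.30 + 16 @ $23.95 = $20,966.85
Total COGS = $3,509.60 + $20,966.85 = $24,476.45
Ending inventory: 353 @ $23.95 + 228 @ $29.95 = $15,282.95
Check: goods available $39,759.40 = COGS $24,476.45 + ending $15,282.95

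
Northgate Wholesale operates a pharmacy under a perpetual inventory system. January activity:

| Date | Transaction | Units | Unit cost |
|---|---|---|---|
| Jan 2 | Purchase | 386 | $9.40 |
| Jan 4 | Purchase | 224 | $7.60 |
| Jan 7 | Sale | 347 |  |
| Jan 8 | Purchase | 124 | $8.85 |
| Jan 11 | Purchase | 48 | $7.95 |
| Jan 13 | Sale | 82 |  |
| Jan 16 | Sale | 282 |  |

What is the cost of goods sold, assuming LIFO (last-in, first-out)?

Jan 7, 347 sold [LIFO — newest first]: 224 @ $7.60 + 123 @ $9.40 = $2,858.60
Jan 13, 82 sold [LIFO — newest first]: 48 @ $7.95 + 34 @ $8.85 = $682.50
Jan 16, 282 sold [LIFO — newest first]: 90 @ $8.85 + 192 @ $9.40 = $2,601.30
Total COGS = $2,858.60 + $682.50 + $2,601.30 = $6,142.40
Ending inventory: 71 @ $9.40 = $667.40

COGS = $6,142.40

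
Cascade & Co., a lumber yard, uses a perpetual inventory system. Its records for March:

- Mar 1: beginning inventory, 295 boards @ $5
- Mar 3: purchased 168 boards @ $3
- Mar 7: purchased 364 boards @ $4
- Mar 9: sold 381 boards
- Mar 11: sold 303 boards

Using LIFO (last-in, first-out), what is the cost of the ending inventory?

Ending inventory = $715

Mar 9, 381 sold [LIFO — newest first]: 364 @ $4 + 17 @ $3 = $1,507
Mar 11, 303 sold [LIFO — newest first]: 151 @ $3 + 152 @ $5 = $1,213
Total COGS = $1,507 + $1,213 = $2,720
Ending inventory: 143 @ $5 = $715
Check: goods available $3,435 = COGS $2,720 + ending $715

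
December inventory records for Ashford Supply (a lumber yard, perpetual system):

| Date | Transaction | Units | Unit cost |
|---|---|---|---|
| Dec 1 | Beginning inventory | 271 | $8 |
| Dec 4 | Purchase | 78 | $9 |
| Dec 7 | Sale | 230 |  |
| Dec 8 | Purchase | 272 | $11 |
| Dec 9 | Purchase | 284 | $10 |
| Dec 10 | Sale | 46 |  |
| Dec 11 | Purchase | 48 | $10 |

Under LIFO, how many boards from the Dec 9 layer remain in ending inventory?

238

Dec 7, 230 sold [LIFO — newest first]: 78 @ $9 + 152 @ $8 = $1,918
Dec 10, 46 sold [LIFO — newest first]: 46 @ $10 = $460
Total COGS = $1,918 + $460 = $2,378
Ending inventory: 119 @ $8 + 272 @ $11 + 238 @ $10 + 48 @ $10 = $6,804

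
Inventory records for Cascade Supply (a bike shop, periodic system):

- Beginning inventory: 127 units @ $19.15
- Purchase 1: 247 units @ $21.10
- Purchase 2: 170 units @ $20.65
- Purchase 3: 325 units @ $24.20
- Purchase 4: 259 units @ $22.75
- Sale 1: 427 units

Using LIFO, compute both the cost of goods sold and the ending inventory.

Sale 1 (427) [LIFO — newest first]: 259 @ $22.75 + 168 @ $24.20 = $9,957.85
Ending inventory: 127 @ $19.15 + 247 @ $21.10 + 170 @ $20.65 + 157 @ $24.20 = $14,953.65
Check: goods available $24,911.50 = COGS $9,957.85 + ending $14,953.65

COGS = $9,957.85; ending inventory = $14,953.65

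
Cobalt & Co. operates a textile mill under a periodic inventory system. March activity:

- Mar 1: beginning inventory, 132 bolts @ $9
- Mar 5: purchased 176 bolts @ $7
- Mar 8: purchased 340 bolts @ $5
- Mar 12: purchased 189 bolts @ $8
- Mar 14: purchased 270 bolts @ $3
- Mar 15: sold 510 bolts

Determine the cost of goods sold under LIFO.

COGS = $2,577

Mar 15, 510 sold [LIFO — newest first]: 270 @ $3 + 189 @ $8 + 51 @ $5 = $2,577
Ending inventory: 132 @ $9 + 176 @ $7 + 289 @ $5 = $3,865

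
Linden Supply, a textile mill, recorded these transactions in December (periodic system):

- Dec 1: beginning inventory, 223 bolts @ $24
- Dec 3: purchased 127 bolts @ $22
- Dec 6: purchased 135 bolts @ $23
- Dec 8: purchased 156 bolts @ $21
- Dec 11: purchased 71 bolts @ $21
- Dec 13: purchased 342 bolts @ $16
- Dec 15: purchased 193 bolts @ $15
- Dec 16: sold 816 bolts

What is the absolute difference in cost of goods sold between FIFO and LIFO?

$3,306

FIFO COGS: 223 @ $24 + 127 @ $22 + 135 @ $23 + 156 @ $21 + 71 @ $21 + 104 @ $16 = $17,682
LIFO COGS: 193 @ $15 + 342 @ $16 + 71 @ $21 + 156 @ $21 + 54 @ $23 = $14,376
Difference = |$17,682 − $14,376| = $3,306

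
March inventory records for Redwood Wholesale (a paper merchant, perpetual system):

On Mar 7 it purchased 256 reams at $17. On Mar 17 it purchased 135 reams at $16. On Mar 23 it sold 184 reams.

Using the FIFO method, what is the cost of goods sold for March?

Mar 23, 184 sold [FIFO — oldest first]: 184 @ $17 = $3,128
Ending inventory: 72 @ $17 + 135 @ $16 = $3,384
Check: goods available $6,512 = COGS $3,128 + ending $3,384

COGS = $3,128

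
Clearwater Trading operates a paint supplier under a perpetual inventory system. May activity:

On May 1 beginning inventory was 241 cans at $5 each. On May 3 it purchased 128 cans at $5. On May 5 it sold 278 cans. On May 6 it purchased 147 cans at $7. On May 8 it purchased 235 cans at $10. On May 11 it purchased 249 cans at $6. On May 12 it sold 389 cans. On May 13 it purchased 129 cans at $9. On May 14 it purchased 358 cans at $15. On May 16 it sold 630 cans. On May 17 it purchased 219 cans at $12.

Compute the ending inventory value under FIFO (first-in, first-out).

May 5, 278 sold [FIFO — oldest first]: 241 @ $5 + 37 @ $5 = $1,390
May 12, 389 sold [FIFO — oldest first]: 91 @ $5 + 147 @ $7 + 151 @ $10 = $2,994
May 16, 630 sold [FIFO — oldest first]: 84 @ $10 + 249 @ $6 + 129 @ $9 + 168 @ $15 = $6,015
Total COGS = $1,390 + $2,994 + $6,015 = $10,399
Ending inventory: 190 @ $15 + 219 @ $12 = $5,478
Check: goods available $15,877 = COGS $10,399 + ending $5,478

Ending inventory = $5,478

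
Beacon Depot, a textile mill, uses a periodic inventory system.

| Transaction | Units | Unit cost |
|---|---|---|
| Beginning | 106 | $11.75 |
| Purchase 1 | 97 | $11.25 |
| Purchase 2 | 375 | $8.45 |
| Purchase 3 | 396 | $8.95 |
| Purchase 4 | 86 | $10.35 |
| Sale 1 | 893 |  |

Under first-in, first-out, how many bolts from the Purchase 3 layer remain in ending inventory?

81

Sale 1 (893) [FIFO — oldest first]: 106 @ $11.75 + 97 @ $11.25 + 375 @ $8.45 + 315 @ $8.95 = $8,324.75
Ending inventory: 81 @ $8.95 + 86 @ $10.35 = $1,615.05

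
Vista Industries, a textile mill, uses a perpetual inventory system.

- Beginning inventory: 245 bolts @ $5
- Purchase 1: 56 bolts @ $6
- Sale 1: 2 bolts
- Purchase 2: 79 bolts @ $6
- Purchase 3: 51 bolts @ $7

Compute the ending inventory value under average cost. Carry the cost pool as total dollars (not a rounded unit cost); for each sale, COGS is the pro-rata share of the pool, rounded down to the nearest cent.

Ending inventory = $2,381.63

After Beginning: 245 on hand, pool $1,225.00 (≈ $5.0000 each)
After Purchase 1: 301 on hand, pool $1,561.00 (≈ $5.1860 each)
Sale 1, sell 2: 2/301 × $1,561.00 → $10.37
After Purchase 2: 378 on hand, pool $2,024.63 (≈ $5.3562 each)
After Purchase 3: 429 on hand, pool $2,381.63 (≈ $5.5516 each)
Ending inventory (cost pool remaining) = $2,381.63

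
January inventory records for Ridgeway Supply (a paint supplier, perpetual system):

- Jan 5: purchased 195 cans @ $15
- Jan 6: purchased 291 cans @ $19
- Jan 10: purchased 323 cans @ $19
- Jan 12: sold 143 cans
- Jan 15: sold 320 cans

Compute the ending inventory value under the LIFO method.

Ending inventory = $5,794

Jan 12, 143 sold [LIFO — newest first]: 143 @ $19 = $2,717
Jan 15, 320 sold [LIFO — newest first]: 180 @ $19 + 140 @ $19 = $6,080
Total COGS = $2,717 + $6,080 = $8,797
Ending inventory: 195 @ $15 + 151 @ $19 = $5,794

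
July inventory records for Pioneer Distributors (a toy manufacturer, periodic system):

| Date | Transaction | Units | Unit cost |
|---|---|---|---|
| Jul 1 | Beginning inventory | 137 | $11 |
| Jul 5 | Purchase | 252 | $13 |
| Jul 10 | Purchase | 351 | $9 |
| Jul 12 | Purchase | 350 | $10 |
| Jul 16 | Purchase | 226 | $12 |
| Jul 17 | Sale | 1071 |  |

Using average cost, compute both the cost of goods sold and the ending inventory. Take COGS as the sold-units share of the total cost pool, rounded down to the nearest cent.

Jul 17, sell 1071: 1071/1316 × $14,154.00 → $11,518.94
Ending inventory (cost pool remaining) = $2,635.06

COGS = $11,518.94; ending inventory = $2,635.06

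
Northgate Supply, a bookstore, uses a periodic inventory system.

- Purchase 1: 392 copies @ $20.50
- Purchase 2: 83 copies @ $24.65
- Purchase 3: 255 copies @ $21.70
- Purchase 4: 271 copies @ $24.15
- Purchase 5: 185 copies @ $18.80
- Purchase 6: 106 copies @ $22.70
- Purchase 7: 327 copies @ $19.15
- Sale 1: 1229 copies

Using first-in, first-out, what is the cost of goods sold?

Sale 1 (1229) [FIFO — oldest first]: 392 @ $20.50 + 83 @ $24.65 + 255 @ $21.70 + 271 @ $24.15 + 185 @ $18.80 + 43 @ $22.70 = $26,614.20
Ending inventory: 63 @ $22.70 + 327 @ $19.15 = $7,692.15

COGS = $26,614.20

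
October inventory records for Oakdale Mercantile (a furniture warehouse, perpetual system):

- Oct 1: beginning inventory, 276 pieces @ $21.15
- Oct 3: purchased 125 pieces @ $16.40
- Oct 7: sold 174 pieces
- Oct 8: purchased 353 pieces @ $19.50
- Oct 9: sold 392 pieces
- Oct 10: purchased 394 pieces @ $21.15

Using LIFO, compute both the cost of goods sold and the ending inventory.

COGS = $10,794.70; ending inventory = $12,309.30

Oct 7, 174 sold [LIFO — newest first]: 125 @ $16.40 + 49 @ $21.15 = $3,086.35
Oct 9, 392 sold [LIFO — newest first]: 353 @ $19.50 + 39 @ $21.15 = $7,708.35
Total COGS = $3,086.35 + $7,708.35 = $10,794.70
Ending inventory: 188 @ $21.15 + 394 @ $21.15 = $12,309.30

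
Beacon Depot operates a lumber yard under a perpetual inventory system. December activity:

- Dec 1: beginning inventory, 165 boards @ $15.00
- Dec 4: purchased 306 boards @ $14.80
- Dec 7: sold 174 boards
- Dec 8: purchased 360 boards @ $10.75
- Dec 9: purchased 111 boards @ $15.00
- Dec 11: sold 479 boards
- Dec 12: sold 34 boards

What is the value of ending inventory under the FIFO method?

Dec 7, 174 sold [FIFO — oldest first]: 165 @ $15.00 + 9 @ $14.80 = $2,608.20
Dec 11, 479 sold [FIFO — oldest first]: 297 @ $14.80 + 182 @ $10.75 = $6,352.10
Dec 12, 34 sold [FIFO — oldest first]: 34 @ $10.75 = $365.50
Total COGS = $2,608.20 + $6,352.10 + $365.50 = $9,325.80
Ending inventory: 144 @ $10.75 + 111 @ $15.00 = $3,213.00
Check: goods available $12,538.80 = COGS $9,325.80 + ending $3,213.00

Ending inventory = $3,213.00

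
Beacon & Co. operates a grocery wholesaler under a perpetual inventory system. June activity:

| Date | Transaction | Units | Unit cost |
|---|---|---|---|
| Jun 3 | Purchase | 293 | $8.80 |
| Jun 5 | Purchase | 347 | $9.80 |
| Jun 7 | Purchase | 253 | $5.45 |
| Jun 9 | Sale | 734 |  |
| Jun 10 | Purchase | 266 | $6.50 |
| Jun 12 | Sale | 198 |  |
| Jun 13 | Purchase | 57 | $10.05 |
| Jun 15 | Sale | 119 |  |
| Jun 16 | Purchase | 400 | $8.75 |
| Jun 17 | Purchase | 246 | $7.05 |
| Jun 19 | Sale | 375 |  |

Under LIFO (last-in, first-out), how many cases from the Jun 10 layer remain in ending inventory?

6

Jun 9, 734 sold [LIFO — newest first]: 253 @ $5.45 + 347 @ $9.80 + 134 @ $8.80 = $5,958.65
Jun 12, 198 sold [LIFO — newest first]: 198 @ $6.50 = $1,287.00
Jun 15, 119 sold [LIFO — newest first]: 57 @ $10.05 + 62 @ $6.50 = $975.85
Jun 19, 375 sold [LIFO — newest first]: 246 @ $7.05 + 129 @ $8.75 = $2,863.05
Total COGS = $5,958.65 + $1,287.00 + $975.85 + $2,863.05 = $11,084.55
Ending inventory: 159 @ $8.80 + 6 @ $6.50 + 271 @ $8.75 = $3,809.45
Check: goods available $14,894.00 = COGS $11,084.55 + ending $3,809.45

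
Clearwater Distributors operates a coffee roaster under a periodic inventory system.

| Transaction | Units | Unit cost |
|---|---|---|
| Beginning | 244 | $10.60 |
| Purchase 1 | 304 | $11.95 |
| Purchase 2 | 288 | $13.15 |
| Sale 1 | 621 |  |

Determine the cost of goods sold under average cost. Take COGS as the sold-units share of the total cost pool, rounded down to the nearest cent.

COGS = $7,432.98

Sale 1, sell 621: 621/836 × $10,006.40 → $7,432.98
Ending inventory (cost pool remaining) = $2,573.42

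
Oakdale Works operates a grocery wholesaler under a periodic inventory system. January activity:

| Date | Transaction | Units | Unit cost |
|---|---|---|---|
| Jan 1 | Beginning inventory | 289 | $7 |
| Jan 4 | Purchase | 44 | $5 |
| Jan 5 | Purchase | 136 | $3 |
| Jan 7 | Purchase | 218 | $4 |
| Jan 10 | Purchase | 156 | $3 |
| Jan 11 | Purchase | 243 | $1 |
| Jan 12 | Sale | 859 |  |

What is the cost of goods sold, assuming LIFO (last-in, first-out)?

Jan 12, 859 sold [LIFO — newest first]: 243 @ $1 + 156 @ $3 + 218 @ $4 + 136 @ $3 + 44 @ $5 + 62 @ $7 = $2,645
Ending inventory: 227 @ $7 = $1,589

COGS = $2,645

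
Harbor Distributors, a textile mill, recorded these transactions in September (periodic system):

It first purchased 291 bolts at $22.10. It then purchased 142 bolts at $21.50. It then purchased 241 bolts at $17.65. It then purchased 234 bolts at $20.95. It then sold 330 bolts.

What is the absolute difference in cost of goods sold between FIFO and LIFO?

$672.90

FIFO COGS: 291 @ $22.10 + 39 @ $21.50 = $7,269.60
LIFO COGS: 234 @ $20.95 + 96 @ $17.65 = $6,596.70
Difference = |$7,269.60 − $6,596.70| = $672.90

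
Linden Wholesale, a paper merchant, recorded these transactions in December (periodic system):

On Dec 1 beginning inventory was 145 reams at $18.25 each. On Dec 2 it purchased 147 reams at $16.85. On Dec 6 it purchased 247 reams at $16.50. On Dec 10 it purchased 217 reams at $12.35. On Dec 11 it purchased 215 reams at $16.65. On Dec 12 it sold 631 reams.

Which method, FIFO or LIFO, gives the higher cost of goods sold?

FIFO

FIFO COGS: 145 @ $18.25 + 147 @ $16.85 + 247 @ $16.50 + 92 @ $12.35 = $10,334.90
LIFO COGS: 215 @ $16.65 + 217 @ $12.35 + 199 @ $16.50 = $9,543.20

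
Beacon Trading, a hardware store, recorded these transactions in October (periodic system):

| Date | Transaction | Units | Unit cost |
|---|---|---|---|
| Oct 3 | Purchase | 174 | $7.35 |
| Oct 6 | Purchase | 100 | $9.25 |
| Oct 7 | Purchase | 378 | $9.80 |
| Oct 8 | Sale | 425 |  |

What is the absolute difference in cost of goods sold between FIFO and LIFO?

$455.45

FIFO COGS: 174 @ $7.35 + 100 @ $9.25 + 151 @ $9.80 = $3,683.70
LIFO COGS: 378 @ $9.80 + 47 @ $9.25 = $4,139.15
Difference = |$3,683.70 − $4,139.15| = $455.45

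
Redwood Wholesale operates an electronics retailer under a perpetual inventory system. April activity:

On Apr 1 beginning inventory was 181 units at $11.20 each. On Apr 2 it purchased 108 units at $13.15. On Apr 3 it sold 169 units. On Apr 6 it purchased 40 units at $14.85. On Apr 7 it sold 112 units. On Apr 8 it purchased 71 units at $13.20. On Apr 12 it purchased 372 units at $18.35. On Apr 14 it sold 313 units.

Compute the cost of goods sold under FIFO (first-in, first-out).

COGS = $8,538.50

Apr 3, 169 sold [FIFO — oldest first]: 169 @ $11.20 = $1,892.80
Apr 7, 112 sold [FIFO — oldest first]: 12 @ $11.20 + 100 @ $13.15 = $1,449.40
Apr 14, 313 sold [FIFO — oldest first]: 8 @ $13.15 + 40 @ $14.85 + 71 @ $13.20 + 194 @ $18.35 = $5,196.30
Total COGS = $1,892.80 + $1,449.40 + $5,196.30 = $8,538.50
Ending inventory: 178 @ $18.35 = $3,266.30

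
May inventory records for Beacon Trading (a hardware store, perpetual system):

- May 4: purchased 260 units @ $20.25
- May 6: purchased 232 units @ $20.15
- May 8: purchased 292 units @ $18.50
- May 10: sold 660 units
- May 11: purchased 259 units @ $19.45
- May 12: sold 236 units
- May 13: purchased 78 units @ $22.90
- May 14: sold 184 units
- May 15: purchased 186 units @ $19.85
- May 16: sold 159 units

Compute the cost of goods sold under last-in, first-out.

COGS = $24,491.45

May 10, 660 sold [LIFO — newest first]: 292 @ $18.50 + 232 @ $20.15 + 136 @ $20.25 = $12,830.80
May 12, 236 sold [LIFO — newest first]: 236 @ $19.45 = $4,590.20
May 14, 184 sold [LIFO — newest first]: 78 @ $22.90 + 23 @ $19.45 + 83 @ $20.25 = $3,914.30
May 16, 159 sold [LIFO — newest first]: 159 @ $19.85 = $3,156.15
Total COGS = $12,830.80 + $4,590.20 + $3,914.30 + $3,156.15 = $24,491.45
Ending inventory: 41 @ $20.25 + 27 @ $19.85 = $1,366.20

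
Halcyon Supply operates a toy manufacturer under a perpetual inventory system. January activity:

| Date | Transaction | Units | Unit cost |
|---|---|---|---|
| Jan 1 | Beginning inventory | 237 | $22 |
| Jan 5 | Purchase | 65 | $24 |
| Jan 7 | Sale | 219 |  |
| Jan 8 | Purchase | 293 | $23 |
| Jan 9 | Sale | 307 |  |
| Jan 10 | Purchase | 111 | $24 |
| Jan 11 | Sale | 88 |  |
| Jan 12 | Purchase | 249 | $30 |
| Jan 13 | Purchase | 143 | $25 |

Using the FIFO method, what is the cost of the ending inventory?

Jan 7, 219 sold [FIFO — oldest first]: 219 @ $22 = $4,818
Jan 9, 307 sold [FIFO — oldest first]: 18 @ $22 + 65 @ $24 + 224 @ $23 = $7,108
Jan 11, 88 sold [FIFO — oldest first]: 69 @ $23 + 19 @ $24 = $2,043
Total COGS = $4,818 + $7,108 + $2,043 = $13,969
Ending inventory: 92 @ $24 + 249 @ $30 + 143 @ $25 = $13,253
Check: goods available $27,222 = COGS $13,969 + ending $13,253

Ending inventory = $13,253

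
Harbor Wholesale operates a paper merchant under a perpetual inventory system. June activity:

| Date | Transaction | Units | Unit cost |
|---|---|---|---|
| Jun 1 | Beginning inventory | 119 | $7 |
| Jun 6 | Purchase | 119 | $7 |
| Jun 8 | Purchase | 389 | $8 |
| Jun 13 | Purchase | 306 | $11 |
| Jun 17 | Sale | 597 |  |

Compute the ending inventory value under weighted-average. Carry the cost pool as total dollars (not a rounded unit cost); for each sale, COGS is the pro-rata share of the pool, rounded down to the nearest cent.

After Jun 1: 119 on hand, pool $833.00 (≈ $7.0000 each)
After Jun 6: 238 on hand, pool $1,666.00 (≈ $7.0000 each)
After Jun 8: 627 on hand, pool $4,778.00 (≈ $7.6204 each)
After Jun 13: 933 on hand, pool $8,144.00 (≈ $8.7288 each)
Jun 17, sell 597: 597/933 × $8,144.00 → $5,211.11
Ending inventory (cost pool remaining) = $2,932.89

Ending inventory = $2,932.89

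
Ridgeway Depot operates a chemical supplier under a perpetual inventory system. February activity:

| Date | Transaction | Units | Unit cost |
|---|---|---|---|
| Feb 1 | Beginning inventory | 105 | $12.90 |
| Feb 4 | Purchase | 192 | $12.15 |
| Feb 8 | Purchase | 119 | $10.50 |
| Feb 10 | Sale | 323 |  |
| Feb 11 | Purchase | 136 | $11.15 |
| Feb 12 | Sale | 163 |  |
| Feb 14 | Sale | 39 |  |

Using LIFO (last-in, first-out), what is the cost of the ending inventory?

Ending inventory = $348.30

Feb 10, 323 sold [LIFO — newest first]: 119 @ $10.50 + 192 @ $12.15 + 12 @ $12.90 = $3,737.10
Feb 12, 163 sold [LIFO — newest first]: 136 @ $11.15 + 27 @ $12.90 = $1,864.70
Feb 14, 39 sold [LIFO — newest first]: 39 @ $12.90 = $503.10
Total COGS = $3,737.10 + $1,864.70 + $503.10 = $6,104.90
Ending inventory: 27 @ $12.90 = $348.30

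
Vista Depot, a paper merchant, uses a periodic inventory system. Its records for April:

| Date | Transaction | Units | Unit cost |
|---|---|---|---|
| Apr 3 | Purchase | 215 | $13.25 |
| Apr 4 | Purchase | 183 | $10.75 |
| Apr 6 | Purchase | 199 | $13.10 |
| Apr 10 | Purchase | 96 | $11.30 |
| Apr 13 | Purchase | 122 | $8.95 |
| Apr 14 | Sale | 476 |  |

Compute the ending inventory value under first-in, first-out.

Apr 14, 476 sold [FIFO — oldest first]: 215 @ $13.25 + 183 @ $10.75 + 78 @ $13.10 = $5,837.80
Ending inventory: 121 @ $13.10 + 96 @ $11.30 + 122 @ $8.95 = $3,761.80
Check: goods available $9,599.60 = COGS $5,837.80 + ending $3,761.80

Ending inventory = $3,761.80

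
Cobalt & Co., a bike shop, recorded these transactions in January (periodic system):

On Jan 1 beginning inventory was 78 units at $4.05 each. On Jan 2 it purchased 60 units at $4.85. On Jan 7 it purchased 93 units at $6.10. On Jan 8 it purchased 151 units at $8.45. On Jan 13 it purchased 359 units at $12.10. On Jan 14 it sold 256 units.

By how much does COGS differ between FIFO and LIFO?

FIFO COGS: 78 @ $4.05 + 60 @ $4.85 + 93 @ $6.10 + 25 @ $8.45 = $1,385.45
LIFO COGS: 256 @ $12.10 = $3,097.60
Difference = |$1,385.45 − $3,097.60| = $1,712.15

$1,712.15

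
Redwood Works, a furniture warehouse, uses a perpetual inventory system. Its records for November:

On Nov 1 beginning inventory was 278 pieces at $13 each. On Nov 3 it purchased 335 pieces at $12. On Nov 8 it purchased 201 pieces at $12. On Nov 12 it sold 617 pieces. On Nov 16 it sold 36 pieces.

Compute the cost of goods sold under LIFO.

COGS = $7,953

Nov 12, 617 sold [LIFO — newest first]: 201 @ $12 + 335 @ $12 + 81 @ $13 = $7,485
Nov 16, 36 sold [LIFO — newest first]: 36 @ $13 = $468
Total COGS = $7,485 + $468 = $7,953
Ending inventory: 161 @ $13 = $2,093
Check: goods available $10,046 = COGS $7,953 + ending $2,093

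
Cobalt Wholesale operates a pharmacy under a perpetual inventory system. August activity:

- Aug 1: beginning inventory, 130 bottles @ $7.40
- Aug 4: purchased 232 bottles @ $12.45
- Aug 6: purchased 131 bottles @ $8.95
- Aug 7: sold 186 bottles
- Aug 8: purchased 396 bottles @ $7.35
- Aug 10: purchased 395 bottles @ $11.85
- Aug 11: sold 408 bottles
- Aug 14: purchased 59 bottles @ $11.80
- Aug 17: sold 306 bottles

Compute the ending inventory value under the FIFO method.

Ending inventory = $5,246.60

Aug 7, 186 sold [FIFO — oldest first]: 130 @ $7.40 + 56 @ $12.45 = $1,659.20
Aug 11, 408 sold [FIFO — oldest first]: 176 @ $12.45 + 131 @ $8.95 + 101 @ $7.35 = $4,106.00
Aug 17, 306 sold [FIFO — oldest first]: 295 @ $7.35 + 11 @ $11.85 = $2,298.60
Total COGS = $1,659.20 + $4,106.00 + $2,298.60 = $8,063.80
Ending inventory: 384 @ $11.85 + 59 @ $11.80 = $5,246.60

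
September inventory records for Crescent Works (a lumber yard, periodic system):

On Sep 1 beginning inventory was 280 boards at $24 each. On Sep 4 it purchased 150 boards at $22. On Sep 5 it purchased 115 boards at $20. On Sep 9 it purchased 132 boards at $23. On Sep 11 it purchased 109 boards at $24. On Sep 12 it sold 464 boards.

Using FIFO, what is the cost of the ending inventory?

Sep 12, 464 sold [FIFO — oldest first]: 280 @ $24 + 150 @ $22 + 34 @ $20 = $10,700
Ending inventory: 81 @ $20 + 132 @ $23 + 109 @ $24 = $7,272
Check: goods available $17,972 = COGS $10,700 + ending $7,272

Ending inventory = $7,272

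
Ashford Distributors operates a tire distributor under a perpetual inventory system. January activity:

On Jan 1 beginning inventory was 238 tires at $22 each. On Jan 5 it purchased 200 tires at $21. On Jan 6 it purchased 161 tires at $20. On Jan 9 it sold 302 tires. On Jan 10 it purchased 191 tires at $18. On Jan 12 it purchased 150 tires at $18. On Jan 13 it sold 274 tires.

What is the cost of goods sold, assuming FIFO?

Jan 9, 302 sold [FIFO — oldest first]: 238 @ $22 + 64 @ $21 = $6,580
Jan 13, 274 sold [FIFO — oldest first]: 136 @ $21 + 138 @ $20 = $5,616
Total COGS = $6,580 + $5,616 = $12,196
Ending inventory: 23 @ $20 + 191 @ $18 + 150 @ $18 = $6,598
Check: goods available $18,794 = COGS $12,196 + ending $6,598

COGS = $12,196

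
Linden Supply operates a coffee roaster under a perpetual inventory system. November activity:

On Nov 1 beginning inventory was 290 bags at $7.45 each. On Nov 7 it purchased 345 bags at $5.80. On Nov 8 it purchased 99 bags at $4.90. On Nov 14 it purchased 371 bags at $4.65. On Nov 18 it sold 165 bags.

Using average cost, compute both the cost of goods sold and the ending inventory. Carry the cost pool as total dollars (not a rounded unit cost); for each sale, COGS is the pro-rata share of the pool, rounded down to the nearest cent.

COGS = $951.43; ending inventory = $5,420.32

After Nov 1: 290 on hand, pool $2,160.50 (≈ $7.4500 each)
After Nov 7: 635 on hand, pool $4,161.50 (≈ $6.5535 each)
After Nov 8: 734 on hand, pool $4,646.60 (≈ $6.3305 each)
After Nov 14: 1105 on hand, pool $6,371.75 (≈ $5.7663 each)
Nov 18, sell 165: 165/1105 × $6,371.75 → $951.43
Ending inventory (cost pool remaining) = $5,420.32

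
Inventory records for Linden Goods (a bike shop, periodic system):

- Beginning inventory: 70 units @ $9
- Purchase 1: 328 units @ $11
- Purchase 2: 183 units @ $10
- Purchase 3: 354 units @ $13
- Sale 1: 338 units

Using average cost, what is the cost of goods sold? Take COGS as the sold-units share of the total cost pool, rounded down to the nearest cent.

Sale 1, sell 338: 338/935 × $10,670.00 → $3,857.17
Ending inventory (cost pool remaining) = $6,812.83
Check: goods available $10,670.00 = COGS $3,857.17 + ending $6,812.83

COGS = $3,857.17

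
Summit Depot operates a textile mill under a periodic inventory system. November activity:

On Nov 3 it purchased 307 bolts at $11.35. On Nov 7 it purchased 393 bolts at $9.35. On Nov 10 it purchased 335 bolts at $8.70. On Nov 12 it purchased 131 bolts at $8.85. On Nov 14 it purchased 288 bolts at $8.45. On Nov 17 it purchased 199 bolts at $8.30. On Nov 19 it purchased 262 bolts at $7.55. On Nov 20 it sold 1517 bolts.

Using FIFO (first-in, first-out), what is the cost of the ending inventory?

Ending inventory = $3,106.90

Nov 20, 1517 sold [FIFO — oldest first]: 307 @ $11.35 + 393 @ $9.35 + 335 @ $8.70 + 131 @ $8.85 + 288 @ $8.45 + 63 @ $8.30 = $14,189.35
Ending inventory: 136 @ $8.30 + 262 @ $7.55 = $3,106.90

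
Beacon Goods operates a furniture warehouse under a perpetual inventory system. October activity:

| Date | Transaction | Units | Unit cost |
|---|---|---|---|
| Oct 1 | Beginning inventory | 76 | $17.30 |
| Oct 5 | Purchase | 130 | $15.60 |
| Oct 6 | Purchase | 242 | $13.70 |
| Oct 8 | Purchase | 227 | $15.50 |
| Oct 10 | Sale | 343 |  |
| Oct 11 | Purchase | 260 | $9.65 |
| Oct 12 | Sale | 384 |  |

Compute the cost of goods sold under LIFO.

COGS = $9,315.50

Oct 10, 343 sold [LIFO — newest first]: 227 @ $15.50 + 116 @ $13.70 = $5,107.70
Oct 12, 384 sold [LIFO — newest first]: 260 @ $9.65 + 124 @ $13.70 = $4,207.80
Total COGS = $5,107.70 + $4,207.80 = $9,315.50
Ending inventory: 76 @ $17.30 + 130 @ $15.60 + 2 @ $13.70 = $3,370.20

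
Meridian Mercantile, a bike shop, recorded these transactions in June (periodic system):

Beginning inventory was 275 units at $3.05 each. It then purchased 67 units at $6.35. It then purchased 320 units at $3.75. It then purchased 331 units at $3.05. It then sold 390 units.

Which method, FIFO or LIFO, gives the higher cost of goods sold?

FIFO COGS: 275 @ $3.05 + 67 @ $6.35 + 48 @ $3.75 = $1,444.20
LIFO COGS: 331 @ $3.05 + 59 @ $3.75 = $1,230.80

FIFO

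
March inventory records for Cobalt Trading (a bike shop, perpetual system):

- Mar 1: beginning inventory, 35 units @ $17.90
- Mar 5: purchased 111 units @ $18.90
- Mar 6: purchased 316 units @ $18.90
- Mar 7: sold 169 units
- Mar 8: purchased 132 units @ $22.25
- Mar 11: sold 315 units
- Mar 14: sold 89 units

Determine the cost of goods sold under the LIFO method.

Mar 7, 169 sold [LIFO — newest first]: 169 @ $18.90 = $3,194.10
Mar 11, 315 sold [LIFO — newest first]: 132 @ $22.25 + 147 @ $18.90 + 36 @ $18.90 = $6,395.70
Mar 14, 89 sold [LIFO — newest first]: 75 @ $18.90 + 14 @ $17.90 = $1,668.10
Total COGS = $3,194.10 + $6,395.70 + $1,668.10 = $11,257.90
Ending inventory: 21 @ $17.90 = $375.90

COGS = $11,257.90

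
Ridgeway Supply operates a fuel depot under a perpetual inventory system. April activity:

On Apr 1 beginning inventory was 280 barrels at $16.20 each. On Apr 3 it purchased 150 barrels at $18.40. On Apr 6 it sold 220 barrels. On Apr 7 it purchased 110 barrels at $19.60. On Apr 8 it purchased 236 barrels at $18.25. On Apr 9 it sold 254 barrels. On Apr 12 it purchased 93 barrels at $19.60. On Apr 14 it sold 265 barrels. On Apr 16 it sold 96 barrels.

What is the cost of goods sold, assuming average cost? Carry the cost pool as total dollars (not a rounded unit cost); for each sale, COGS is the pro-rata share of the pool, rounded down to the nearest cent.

After Apr 1: 280 on hand, pool $4,536.00 (≈ $16.2000 each)
After Apr 3: 430 on hand, pool $7,296.00 (≈ $16.9674 each)
Apr 6, sell 220: 220/430 × $7,296.00 → $3,732.83
After Apr 7: 320 on hand, pool $5,719.17 (≈ $17.8724 each)
After Apr 8: 556 on hand, pool $10,026.17 (≈ $18.0327 each)
Apr 9, sell 254: 254/556 × $10,026.17 → $4,580.30
After Apr 12: 395 on hand, pool $7,268.67 (≈ $18.4017 each)
Apr 14, sell 265: 265/395 × $7,268.67 → $4,876.44
Apr 16, sell 96: 96/130 × $2,392.23 → $1,766.56
Total COGS = $3,732.83 + $4,580.30 + $4,876.44 + $1,766.56 = $14,956.13
Ending inventory (cost pool remaining) = $625.67

COGS = $14,956.13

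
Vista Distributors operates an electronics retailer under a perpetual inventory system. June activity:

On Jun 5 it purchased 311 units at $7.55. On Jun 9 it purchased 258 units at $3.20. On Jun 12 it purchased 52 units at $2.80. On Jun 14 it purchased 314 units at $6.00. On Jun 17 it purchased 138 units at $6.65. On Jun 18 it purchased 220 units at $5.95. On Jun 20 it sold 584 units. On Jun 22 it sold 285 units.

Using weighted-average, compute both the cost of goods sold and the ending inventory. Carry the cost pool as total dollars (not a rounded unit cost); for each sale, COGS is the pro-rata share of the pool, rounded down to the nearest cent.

COGS = $4,993.52; ending inventory = $2,436.43

After Jun 5: 311 on hand, pool $2,348.05 (≈ $7.5500 each)
After Jun 9: 569 on hand, pool $3,173.65 (≈ $5.5776 each)
After Jun 12: 621 on hand, pool $3,319.25 (≈ $5.3450 each)
After Jun 14: 935 on hand, pool $5,203.25 (≈ $5.5650 each)
After Jun 17: 1073 on hand, pool $6,120.95 (≈ $5.7045 each)
After Jun 18: 1293 on hand, pool $7,429.95 (≈ $5.7463 each)
Jun 20, sell 584: 584/1293 × $7,429.95 → $3,355.83
Jun 22, sell 285: 285/709 × $4,074.12 → $1,637.69
Total COGS = $3,355.83 + $1,637.69 = $4,993.52
Ending inventory (cost pool remaining) = $2,436.43
Check: goods available $7,429.95 = COGS $4,993.52 + ending $2,436.43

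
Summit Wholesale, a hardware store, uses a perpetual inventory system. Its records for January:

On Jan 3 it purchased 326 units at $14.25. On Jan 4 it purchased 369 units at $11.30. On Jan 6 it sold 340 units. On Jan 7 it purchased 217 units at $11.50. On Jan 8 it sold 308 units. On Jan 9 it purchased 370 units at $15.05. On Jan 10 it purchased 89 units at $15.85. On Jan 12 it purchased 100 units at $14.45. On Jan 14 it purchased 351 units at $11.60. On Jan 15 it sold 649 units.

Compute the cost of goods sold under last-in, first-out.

Jan 6, 340 sold [LIFO — newest first]: 340 @ $11.30 = $3,842.00
Jan 8, 308 sold [LIFO — newest first]: 217 @ $11.50 + 29 @ $11.30 + 62 @ $14.25 = $3,706.70
Jan 15, 649 sold [LIFO — newest first]: 351 @ $11.60 + 100 @ $14.45 + 89 @ $15.85 + 109 @ $15.05 = $8,567.70
Total COGS = $3,842.00 + $3,706.70 + $8,567.70 = $16,116.40
Ending inventory: 264 @ $14.25 + 261 @ $15.05 = $7,690.05
Check: goods available $23,806.45 = COGS $16,116.40 + ending $7,690.05

COGS = $16,116.40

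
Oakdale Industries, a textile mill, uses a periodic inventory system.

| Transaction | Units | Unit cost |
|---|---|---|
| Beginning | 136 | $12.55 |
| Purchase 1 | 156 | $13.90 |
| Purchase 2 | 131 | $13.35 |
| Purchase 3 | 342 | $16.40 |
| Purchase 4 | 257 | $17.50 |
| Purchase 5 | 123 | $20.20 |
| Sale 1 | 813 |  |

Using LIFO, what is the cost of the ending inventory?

Ending inventory = $4,409.20

Sale 1 (813) [LIFO — newest first]: 123 @ $20.20 + 257 @ $17.50 + 342 @ $16.40 + 91 @ $13.35 = $13,805.75
Ending inventory: 136 @ $12.55 + 156 @ $13.90 + 40 @ $13.35 = $4,409.20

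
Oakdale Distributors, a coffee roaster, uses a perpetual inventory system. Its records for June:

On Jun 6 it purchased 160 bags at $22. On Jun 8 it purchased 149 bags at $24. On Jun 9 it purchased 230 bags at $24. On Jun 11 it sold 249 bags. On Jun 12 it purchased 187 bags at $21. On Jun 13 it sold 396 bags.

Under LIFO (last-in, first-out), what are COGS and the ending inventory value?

Jun 11, 249 sold [LIFO — newest first]: 230 @ $24 + 19 @ $24 = $5,976
Jun 13, 396 sold [LIFO — newest first]: 187 @ $21 + 130 @ $24 + 79 @ $22 = $8,785
Total COGS = $5,976 + $8,785 = $14,761
Ending inventory: 81 @ $22 = $1,782

COGS = $14,761; ending inventory = $1,782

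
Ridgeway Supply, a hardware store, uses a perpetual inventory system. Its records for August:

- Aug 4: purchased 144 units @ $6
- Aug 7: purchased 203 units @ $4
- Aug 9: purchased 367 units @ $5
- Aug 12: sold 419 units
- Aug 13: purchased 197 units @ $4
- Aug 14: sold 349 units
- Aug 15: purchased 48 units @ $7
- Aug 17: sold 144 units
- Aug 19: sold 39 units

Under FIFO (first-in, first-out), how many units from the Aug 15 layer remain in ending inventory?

Aug 12, 419 sold [FIFO — oldest first]: 144 @ $6 + 203 @ $4 + 72 @ $5 = $2,036
Aug 14, 349 sold [FIFO — oldest first]: 295 @ $5 + 54 @ $4 = $1,691
Aug 17, 144 sold [FIFO — oldest first]: 143 @ $4 + 1 @ $7 = $579
Aug 19, 39 sold [FIFO — oldest first]: 39 @ $7 = $273
Total COGS = $2,036 + $1,691 + $579 + $273 = $4,579
Ending inventory: 8 @ $7 = $56
Check: goods available $4,635 = COGS $4,579 + ending $56

8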